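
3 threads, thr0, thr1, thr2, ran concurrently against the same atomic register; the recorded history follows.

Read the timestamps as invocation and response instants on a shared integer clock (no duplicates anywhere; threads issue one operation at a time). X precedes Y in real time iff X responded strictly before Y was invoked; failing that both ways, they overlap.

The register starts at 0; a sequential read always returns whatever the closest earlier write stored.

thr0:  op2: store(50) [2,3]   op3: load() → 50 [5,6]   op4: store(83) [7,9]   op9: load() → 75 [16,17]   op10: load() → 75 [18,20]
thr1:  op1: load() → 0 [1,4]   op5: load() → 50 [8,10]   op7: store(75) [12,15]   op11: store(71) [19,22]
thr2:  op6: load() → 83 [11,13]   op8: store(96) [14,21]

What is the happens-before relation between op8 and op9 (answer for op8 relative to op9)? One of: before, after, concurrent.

op8 spans [14,21], op9 spans [16,17]
the intervals overlap in both directions

concurrent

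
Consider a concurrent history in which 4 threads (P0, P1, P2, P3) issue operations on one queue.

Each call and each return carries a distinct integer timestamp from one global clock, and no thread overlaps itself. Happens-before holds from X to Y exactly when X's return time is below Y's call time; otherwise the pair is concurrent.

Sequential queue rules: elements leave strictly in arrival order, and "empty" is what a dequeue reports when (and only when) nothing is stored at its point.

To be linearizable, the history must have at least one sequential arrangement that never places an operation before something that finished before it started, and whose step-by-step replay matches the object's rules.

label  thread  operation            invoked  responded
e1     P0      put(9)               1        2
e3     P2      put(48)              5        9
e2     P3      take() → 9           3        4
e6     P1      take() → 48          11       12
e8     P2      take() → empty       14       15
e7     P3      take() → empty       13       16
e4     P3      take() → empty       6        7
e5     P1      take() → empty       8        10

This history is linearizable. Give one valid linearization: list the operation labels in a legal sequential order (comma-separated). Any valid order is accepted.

after step 1 (e1 put(9)): queue <9>
after step 2 (e2 take() → 9): queue <>
after step 3 (e4 take() → empty): queue <>
after step 4 (e5 take() → empty): queue <>
after step 5 (e3 put(48)): queue <48>
after step 6 (e6 take() → 48): queue <>
after step 7 (e7 take() → empty): queue <>
after step 8 (e8 take() → empty): queue <>

e1, e2, e4, e5, e3, e6, e7, e8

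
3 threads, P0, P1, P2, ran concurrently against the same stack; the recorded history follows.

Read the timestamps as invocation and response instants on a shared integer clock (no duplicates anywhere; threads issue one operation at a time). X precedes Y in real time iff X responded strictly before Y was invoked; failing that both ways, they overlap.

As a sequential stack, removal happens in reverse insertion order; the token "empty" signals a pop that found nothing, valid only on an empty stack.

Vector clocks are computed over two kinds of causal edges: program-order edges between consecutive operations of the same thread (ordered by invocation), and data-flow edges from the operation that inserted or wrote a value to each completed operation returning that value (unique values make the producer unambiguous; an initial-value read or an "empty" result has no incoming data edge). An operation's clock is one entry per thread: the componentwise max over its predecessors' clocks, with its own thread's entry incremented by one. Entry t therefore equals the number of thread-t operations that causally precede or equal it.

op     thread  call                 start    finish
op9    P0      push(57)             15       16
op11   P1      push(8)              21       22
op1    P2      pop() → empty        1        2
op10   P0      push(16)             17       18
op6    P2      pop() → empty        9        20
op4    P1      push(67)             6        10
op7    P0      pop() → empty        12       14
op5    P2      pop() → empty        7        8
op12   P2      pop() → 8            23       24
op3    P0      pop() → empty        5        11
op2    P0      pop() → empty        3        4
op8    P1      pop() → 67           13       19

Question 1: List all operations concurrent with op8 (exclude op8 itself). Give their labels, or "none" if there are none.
Answer: op10, op6, op7, op9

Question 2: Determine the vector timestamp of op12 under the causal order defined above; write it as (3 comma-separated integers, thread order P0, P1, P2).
Answer: (0, 3, 4)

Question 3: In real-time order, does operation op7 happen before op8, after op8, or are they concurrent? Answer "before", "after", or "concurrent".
Answer: concurrent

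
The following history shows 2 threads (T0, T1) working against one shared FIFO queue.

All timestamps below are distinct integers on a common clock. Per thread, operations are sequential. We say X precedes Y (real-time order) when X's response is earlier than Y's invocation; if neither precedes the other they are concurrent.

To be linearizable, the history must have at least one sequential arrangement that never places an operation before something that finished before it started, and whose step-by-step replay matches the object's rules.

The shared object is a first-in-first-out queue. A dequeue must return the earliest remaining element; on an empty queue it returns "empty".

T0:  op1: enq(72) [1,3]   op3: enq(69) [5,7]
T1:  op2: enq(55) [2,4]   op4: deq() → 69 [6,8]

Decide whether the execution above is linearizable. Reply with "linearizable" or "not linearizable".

not linearizable

events 1..7 are fine; event 8 — the response of op4 at time 8 — makes the prefix non-linearizable
4 orders of the 4 completed FIFO queue ops respect real time; none is legal
sample order op1, op2, op3, op4 stalls at step 4 — op4 deq() → 69 has no legal effect
sample order op1, op2, op4, op3 stalls at step 3 — op4 deq() → 69 has no legal effect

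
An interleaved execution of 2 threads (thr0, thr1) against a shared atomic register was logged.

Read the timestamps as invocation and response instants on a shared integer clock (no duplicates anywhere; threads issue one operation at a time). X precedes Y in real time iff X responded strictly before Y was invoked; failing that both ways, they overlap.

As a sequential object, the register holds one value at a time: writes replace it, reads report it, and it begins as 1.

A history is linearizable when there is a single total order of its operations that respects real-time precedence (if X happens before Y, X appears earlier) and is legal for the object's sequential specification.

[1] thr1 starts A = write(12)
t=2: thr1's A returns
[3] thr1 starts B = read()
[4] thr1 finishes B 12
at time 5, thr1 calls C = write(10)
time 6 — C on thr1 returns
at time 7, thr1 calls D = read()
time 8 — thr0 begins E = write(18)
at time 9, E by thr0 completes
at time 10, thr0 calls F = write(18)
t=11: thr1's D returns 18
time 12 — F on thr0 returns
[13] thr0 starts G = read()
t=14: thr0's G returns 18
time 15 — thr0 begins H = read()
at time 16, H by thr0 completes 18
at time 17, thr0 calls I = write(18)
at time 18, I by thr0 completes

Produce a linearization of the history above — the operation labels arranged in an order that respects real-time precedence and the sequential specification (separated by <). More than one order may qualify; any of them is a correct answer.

A < B < C < E < D < F < G < H < I

step 1: A write(12) — value 12
step 2: B read() → 12 — value 12
step 3: C write(10) — value 10
step 4: E write(18) — value 18
step 5: D read() → 18 — value 18
step 6: F write(18) — value 18
step 7: G read() → 18 — value 18
step 8: H read() → 18 — value 18
step 9: I write(18) — value 18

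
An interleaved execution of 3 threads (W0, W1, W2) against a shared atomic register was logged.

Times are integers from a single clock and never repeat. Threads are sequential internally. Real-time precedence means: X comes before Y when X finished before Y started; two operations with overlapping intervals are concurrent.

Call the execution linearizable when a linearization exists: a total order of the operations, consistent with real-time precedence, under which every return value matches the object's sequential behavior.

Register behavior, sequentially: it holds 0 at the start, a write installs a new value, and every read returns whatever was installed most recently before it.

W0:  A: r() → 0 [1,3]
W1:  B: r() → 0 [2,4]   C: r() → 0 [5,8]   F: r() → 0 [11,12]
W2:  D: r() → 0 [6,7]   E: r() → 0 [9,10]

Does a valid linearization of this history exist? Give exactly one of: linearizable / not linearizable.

linearizable

a witness: A, B, C, D, E, F
step 1: A r() → 0 — value 0
step 2: B r() → 0 — value 0
step 3: C r() → 0 — value 0
step 4: D r() → 0 — value 0
step 5: E r() → 0 — value 0
step 6: F r() → 0 — value 0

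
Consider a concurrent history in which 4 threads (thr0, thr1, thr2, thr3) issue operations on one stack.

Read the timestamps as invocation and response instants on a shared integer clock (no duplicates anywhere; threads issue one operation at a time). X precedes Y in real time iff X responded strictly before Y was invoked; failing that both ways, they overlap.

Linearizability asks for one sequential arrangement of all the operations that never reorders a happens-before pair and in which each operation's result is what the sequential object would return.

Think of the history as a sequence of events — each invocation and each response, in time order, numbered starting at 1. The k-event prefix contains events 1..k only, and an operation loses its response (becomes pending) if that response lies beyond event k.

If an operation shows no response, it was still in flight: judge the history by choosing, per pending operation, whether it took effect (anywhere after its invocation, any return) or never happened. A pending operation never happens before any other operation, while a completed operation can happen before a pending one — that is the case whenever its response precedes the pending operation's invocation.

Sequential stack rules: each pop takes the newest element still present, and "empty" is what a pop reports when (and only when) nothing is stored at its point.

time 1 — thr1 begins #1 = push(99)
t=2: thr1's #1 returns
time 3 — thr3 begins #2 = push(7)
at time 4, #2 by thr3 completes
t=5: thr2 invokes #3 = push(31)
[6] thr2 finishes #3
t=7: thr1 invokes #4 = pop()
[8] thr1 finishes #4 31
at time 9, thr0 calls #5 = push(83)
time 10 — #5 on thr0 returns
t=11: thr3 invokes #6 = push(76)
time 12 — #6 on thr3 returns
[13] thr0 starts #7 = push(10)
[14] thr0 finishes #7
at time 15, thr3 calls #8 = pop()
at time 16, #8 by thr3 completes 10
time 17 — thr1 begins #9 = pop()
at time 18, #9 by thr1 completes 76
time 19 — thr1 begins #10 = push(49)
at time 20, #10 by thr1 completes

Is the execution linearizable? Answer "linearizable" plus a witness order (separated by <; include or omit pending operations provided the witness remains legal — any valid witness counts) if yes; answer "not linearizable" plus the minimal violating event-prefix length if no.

after step 1 (#1 push(99)): stack <99>
after step 2 (#2 push(7)): stack <99,7>
after step 3 (#3 push(31)): stack <99,7,31>
after step 4 (#4 pop() → 31): stack <99,7>
after step 5 (#5 push(83)): stack <99,7,83>
after step 6 (#6 push(76)): stack <99,7,83,76>
after step 7 (#7 push(10)): stack <99,7,83,76,10>
after step 8 (#8 pop() → 10): stack <99,7,83,76>
after step 9 (#9 pop() → 76): stack <99,7,83>
after step 10 (#10 push(49)): stack <99,7,83,49>

linearizable — witness: #1 < #2 < #3 < #4 < #5 < #6 < #7 < #8 < #9 < #10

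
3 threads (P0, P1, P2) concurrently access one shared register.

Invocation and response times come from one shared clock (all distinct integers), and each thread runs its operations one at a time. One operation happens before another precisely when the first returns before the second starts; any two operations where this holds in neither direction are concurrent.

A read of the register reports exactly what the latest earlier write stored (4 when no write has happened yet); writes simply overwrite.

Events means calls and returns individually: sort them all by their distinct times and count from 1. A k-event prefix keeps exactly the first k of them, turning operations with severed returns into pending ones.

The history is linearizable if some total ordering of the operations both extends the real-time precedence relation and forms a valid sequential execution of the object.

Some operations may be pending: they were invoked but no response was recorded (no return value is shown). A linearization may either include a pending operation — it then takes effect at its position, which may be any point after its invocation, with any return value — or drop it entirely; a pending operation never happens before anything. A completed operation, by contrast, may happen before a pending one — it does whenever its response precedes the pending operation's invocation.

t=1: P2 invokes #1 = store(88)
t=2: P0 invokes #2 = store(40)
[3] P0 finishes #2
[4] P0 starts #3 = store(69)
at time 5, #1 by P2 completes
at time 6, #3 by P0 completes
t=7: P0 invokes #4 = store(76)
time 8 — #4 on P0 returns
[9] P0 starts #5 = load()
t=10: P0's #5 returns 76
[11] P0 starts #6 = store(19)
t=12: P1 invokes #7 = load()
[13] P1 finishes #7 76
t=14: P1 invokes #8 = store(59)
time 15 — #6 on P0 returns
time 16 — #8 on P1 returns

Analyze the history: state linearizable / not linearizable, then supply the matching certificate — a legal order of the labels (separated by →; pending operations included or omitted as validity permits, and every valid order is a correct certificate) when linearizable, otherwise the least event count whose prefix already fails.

linearizable — witness: #1 → #2 → #3 → #4 → #5 → #7 → #6 → #8

after step 1 (#1 store(88)): value 88
after step 2 (#2 store(40)): value 40
after step 3 (#3 store(69)): value 69
after step 4 (#4 store(76)): value 76
after step 5 (#5 load() → 76): value 76
after step 6 (#7 load() → 76): value 76
after step 7 (#6 store(19)): value 19
after step 8 (#8 store(59)): value 59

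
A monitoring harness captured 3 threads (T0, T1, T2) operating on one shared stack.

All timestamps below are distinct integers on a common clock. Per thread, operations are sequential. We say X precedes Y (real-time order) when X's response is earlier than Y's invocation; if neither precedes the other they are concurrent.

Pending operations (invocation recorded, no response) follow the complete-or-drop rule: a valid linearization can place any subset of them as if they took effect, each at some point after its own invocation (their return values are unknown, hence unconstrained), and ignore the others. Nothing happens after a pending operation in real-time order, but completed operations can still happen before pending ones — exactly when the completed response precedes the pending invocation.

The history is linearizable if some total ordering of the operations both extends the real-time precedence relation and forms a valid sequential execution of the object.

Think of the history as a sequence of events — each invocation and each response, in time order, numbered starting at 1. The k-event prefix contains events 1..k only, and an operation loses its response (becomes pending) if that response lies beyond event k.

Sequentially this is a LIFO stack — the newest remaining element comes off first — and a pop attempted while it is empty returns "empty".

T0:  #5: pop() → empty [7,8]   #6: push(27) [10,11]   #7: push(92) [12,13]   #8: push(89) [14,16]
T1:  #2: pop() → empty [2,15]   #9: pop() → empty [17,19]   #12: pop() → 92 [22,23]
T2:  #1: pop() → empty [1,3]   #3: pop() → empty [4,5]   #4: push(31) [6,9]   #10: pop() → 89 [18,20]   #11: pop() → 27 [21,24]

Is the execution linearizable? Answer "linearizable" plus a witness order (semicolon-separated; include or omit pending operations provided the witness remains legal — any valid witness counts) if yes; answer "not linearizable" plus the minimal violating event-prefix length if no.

not linearizable — minimal violating prefix: 19 events

through event 18 a valid linearization exists; event 19 (#9 responding at time 19) ends that
16 orders of the 9 completed stack ops respect real time; none is legal
no completion choice of the 1 pending operation (#10) rescues it — every subset was tried
sample order #1, #2, #3, #4, #5, #6, #7, #8, #9 (pending dropped) stalls at step 5 — #5 pop() → empty has no legal effect
sample order #1, #2, #3, #5, #4, #6, #7, #8, #9 (pending dropped) stalls at step 9 — #9 pop() → empty has no legal effect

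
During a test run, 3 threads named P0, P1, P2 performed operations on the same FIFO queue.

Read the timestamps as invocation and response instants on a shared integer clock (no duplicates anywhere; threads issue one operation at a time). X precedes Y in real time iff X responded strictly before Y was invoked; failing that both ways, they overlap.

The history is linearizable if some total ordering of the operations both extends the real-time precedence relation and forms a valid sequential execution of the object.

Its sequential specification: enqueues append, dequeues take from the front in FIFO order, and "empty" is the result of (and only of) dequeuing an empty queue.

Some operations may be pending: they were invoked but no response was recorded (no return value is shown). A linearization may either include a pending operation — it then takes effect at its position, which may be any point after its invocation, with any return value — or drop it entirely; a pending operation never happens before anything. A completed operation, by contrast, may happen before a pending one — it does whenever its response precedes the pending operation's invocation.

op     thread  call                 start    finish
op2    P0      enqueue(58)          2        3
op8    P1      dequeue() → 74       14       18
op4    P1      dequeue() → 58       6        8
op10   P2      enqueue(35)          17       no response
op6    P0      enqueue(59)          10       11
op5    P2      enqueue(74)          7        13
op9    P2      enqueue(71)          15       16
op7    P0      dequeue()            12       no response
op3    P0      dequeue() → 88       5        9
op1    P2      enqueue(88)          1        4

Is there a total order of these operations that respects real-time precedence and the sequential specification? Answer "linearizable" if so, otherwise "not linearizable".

linearizable

a witness: op1, op2, op3, op4, op5, op6, op8, op7, op9
1. op1 enqueue(88), leaving queue <88>
2. op2 enqueue(58), leaving queue <88,58>
3. op3 dequeue() → 88, leaving queue <58>
4. op4 dequeue() → 58, leaving queue <>
5. op5 enqueue(74), leaving queue <74>
6. op6 enqueue(59), leaving queue <74,59>
7. op8 dequeue() → 74, leaving queue <59>
8. op7 dequeue() (pending, included), leaving queue <>
9. op9 enqueue(71), leaving queue <71>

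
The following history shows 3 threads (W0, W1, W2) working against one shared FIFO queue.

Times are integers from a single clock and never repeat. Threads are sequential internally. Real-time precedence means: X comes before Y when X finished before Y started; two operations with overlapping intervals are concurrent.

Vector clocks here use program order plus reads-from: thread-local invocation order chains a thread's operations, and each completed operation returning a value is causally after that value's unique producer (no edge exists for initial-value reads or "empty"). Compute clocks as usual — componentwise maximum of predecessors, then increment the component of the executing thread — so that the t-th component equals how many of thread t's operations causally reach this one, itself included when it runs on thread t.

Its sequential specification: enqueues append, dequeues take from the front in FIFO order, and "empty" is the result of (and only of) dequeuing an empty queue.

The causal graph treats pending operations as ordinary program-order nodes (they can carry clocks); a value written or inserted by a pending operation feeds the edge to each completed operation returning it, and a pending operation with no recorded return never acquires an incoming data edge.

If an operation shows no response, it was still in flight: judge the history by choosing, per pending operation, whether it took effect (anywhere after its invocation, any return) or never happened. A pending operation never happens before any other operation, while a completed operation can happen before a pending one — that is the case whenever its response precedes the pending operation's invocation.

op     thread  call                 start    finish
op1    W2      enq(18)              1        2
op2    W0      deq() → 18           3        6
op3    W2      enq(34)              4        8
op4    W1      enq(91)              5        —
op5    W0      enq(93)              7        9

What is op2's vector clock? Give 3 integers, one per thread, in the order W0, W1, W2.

(1, 0, 1)

VC(op1, invoked at 1): no causal predecessors; +1 on W2 → (0, 0, 1)
VC(op4, invoked at 5): no causal predecessors; +1 on W1 → (0, 1, 0)
from VC(op1)=(0, 0, 1), op3 (invoked 4) maxes components and bumps W2 → (0, 0, 2)
from VC(op1)=(0, 0, 1), op2 (invoked 3) maxes components and bumps W0 → (1, 0, 1)
from VC(op2)=(1, 0, 1), op5 (invoked 7) maxes components and bumps W0 → (2, 0, 1)
target: VC(op2) = (1, 0, 1)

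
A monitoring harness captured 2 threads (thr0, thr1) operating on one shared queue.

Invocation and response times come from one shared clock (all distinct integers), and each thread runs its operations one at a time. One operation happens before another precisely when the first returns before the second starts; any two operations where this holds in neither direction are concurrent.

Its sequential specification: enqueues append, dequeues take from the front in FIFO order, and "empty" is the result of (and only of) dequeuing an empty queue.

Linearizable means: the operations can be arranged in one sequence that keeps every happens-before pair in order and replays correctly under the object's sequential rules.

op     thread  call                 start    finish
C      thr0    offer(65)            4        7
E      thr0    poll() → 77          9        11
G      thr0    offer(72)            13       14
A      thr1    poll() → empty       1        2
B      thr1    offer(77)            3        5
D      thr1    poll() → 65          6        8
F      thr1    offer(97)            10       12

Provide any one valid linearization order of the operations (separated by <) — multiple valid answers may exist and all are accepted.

after step 1 (A poll() → empty): queue <>
after step 2 (C offer(65)): queue <65>
after step 3 (B offer(77)): queue <65,77>
after step 4 (D poll() → 65): queue <77>
after step 5 (E poll() → 77): queue <>
after step 6 (F offer(97)): queue <97>
after step 7 (G offer(72)): queue <97,72>

A < C < B < D < E < F < G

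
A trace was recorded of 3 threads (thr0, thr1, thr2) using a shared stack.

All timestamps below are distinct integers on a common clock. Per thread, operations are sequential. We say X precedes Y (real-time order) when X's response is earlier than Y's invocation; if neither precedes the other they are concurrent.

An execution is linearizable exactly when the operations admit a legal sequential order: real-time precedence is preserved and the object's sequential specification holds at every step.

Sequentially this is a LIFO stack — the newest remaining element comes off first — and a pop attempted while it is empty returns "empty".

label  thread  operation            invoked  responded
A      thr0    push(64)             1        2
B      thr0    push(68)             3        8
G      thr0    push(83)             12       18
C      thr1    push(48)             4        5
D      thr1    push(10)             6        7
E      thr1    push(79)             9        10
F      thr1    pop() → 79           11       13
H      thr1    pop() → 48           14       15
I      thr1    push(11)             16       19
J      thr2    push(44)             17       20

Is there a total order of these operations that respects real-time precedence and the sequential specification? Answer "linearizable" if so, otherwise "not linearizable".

not linearizable

through event 14 a valid linearization exists; event 15 (H responding at time 15) ends that
all 3 real-time-respecting orders fail — 7 completed stack operations, no legal replay
no escape via the 1 pending operation (G): every completion choice fails
for example A, B, C, D, E, F, H (pending dropped) fails at step 7: H pop() → 48 is not legal there
for example A, C, B, D, E, F, H (pending dropped) fails at step 7: H pop() → 48 is not legal there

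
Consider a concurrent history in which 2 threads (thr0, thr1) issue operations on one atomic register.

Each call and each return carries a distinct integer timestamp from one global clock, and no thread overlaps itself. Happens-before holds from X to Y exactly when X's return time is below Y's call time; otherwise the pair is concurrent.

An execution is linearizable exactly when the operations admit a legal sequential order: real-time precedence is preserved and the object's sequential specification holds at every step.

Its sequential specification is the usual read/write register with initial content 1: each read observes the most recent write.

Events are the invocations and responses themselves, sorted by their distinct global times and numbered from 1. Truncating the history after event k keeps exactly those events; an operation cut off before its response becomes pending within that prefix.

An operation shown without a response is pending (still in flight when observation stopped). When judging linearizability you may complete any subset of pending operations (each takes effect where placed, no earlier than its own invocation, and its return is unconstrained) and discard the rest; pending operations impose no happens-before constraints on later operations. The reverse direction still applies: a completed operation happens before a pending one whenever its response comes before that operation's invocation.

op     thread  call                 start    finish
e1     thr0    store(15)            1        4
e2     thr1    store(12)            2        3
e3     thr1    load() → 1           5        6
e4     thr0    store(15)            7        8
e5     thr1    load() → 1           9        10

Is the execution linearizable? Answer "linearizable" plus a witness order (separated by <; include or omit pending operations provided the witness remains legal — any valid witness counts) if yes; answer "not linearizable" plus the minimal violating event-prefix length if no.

prefix check: 1..5 passes, 1..6 fails once e3's time-6 response joins
checked exhaustively: 2 real-time-consistent orders of 3 completed operations, zero legal atomic register replays
e.g. e1, e2, e3: illegal at step 3, since e3 load() → 1 cannot apply there
e.g. e2, e1, e3: illegal at step 3, since e3 load() → 1 cannot apply there

not linearizable — minimal violating prefix: 6 events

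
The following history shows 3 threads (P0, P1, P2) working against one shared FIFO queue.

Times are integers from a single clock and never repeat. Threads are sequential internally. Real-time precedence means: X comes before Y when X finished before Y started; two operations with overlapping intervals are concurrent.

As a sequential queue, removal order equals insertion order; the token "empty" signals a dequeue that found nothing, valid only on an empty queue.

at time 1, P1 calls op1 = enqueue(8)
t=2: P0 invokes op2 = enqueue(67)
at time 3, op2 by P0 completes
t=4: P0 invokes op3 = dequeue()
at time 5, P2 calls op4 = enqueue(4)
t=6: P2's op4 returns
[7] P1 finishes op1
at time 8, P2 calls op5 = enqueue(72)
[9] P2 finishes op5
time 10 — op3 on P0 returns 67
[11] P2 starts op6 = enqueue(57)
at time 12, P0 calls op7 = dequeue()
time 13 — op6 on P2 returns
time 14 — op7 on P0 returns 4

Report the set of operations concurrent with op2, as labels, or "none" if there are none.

op1

concurrent with op2 ([2,3]): every op whose interval crosses 2..3
op1 [1,7]: concurrent
op3 [4,10]: after
op4 [5,6]: after
op5 [8,9]: after
op6 [11,13]: after
op7 [12,14]: after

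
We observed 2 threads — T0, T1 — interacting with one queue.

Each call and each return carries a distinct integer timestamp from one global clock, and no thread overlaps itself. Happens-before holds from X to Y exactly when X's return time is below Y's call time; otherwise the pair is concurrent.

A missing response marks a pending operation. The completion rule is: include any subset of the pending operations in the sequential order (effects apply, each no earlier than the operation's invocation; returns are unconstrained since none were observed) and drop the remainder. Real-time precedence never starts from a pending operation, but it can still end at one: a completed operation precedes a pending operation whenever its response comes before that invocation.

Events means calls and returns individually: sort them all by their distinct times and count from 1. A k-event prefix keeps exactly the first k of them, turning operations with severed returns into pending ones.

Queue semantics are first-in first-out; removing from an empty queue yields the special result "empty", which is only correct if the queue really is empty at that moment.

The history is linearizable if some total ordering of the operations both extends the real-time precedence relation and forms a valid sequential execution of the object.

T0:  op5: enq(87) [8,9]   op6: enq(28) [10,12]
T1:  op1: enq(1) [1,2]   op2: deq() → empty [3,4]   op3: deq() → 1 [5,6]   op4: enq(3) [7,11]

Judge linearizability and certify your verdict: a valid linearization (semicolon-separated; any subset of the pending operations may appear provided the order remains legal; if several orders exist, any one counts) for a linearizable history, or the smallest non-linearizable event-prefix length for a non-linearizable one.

cut after 3 events: linearizable; cut after 4 events (op2 responds, time 4): not linearizable
the completed operations (2 total) allow one real-time order; the queue replay rejects it
for example op1, op2 fails at step 2: op2 deq() → empty is not legal there

not linearizable — minimal violating prefix: 4 events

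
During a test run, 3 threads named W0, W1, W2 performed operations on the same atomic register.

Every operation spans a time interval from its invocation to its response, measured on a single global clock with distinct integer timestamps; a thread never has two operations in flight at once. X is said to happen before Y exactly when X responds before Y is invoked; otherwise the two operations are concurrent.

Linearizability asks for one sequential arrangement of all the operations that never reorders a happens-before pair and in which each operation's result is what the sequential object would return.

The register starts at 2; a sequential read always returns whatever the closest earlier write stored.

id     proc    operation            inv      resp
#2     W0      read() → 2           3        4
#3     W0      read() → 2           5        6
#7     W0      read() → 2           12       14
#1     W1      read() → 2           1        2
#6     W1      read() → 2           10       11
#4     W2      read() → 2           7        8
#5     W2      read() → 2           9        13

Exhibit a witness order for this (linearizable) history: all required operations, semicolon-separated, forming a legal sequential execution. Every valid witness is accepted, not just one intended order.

after step 1 (#1 read() → 2): value 2
after step 2 (#2 read() → 2): value 2
after step 3 (#3 read() → 2): value 2
after step 4 (#4 read() → 2): value 2
after step 5 (#5 read() → 2): value 2
after step 6 (#6 read() → 2): value 2
after step 7 (#7 read() → 2): value 2

#1; #2; #3; #4; #5; #6; #7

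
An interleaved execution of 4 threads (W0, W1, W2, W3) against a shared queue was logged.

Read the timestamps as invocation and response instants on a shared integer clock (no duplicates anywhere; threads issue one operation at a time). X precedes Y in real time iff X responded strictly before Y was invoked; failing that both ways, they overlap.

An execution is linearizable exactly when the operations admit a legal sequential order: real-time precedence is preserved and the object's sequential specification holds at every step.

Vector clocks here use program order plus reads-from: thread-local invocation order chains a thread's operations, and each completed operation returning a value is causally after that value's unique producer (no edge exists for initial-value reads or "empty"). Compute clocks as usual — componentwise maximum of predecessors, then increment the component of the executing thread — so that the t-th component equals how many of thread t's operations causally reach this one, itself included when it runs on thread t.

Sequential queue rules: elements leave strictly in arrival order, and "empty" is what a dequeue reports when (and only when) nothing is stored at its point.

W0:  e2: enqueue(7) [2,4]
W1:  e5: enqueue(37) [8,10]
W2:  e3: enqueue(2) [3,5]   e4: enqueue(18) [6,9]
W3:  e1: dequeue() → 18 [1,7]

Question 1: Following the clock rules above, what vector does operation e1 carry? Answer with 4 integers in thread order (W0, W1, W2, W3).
e3, invoked 3, has no incoming edges; only W2's bump applies → (0, 0, 1, 0)
e5, invoked 8, has no incoming edges; only W1's bump applies → (0, 1, 0, 0)
e2, invoked 2, has no incoming edges; only W0's bump applies → (1, 0, 0, 0)
e4, invoked 6, takes VC(e3)=(0, 0, 1, 0) under max, adds 1 for W2 → (0, 0, 2, 0)
e1, invoked 1, takes VC(e4)=(0, 0, 2, 0) under max, adds 1 for W3 → (0, 0, 2, 1)
target: VC(e1) = (0, 0, 2, 1)

(0, 0, 2, 1)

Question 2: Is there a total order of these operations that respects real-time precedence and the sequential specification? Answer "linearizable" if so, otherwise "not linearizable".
through event 6 a valid linearization exists; event 7 (e1 responding at time 7) ends that
every one of the 6 real-time-consistent orders over 3 completed queue ops fails the sequential spec
include/drop combinations of the 1 pending operation (e4) were all tried; none helps
one such order, e1, e2, e3 (pending dropped), breaks at step 1 where e1 dequeue() → 18 is illegal
one such order, e1, e3, e2 (pending dropped), breaks at step 1 where e1 dequeue() → 18 is illegal

not linearizable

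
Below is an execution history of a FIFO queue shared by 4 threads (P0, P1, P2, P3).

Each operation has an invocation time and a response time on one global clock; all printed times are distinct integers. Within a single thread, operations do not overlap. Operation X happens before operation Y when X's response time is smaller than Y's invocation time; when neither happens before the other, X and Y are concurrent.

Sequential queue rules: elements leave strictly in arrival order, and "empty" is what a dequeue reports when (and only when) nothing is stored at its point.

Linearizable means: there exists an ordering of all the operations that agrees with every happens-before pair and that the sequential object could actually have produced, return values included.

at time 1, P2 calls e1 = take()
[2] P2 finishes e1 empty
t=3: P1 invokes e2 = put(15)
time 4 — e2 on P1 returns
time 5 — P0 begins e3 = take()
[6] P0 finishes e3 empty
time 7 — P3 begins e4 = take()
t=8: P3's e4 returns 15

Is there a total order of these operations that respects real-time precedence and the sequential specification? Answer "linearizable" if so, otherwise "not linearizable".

prefix check: 1..5 passes, 1..6 fails once e3's time-6 response joins
the sole real-time-consistent order of 3 completed operations fails the FIFO queue replay
one such order, e1, e2, e3, breaks at step 3 where e3 take() → empty is illegal

not linearizable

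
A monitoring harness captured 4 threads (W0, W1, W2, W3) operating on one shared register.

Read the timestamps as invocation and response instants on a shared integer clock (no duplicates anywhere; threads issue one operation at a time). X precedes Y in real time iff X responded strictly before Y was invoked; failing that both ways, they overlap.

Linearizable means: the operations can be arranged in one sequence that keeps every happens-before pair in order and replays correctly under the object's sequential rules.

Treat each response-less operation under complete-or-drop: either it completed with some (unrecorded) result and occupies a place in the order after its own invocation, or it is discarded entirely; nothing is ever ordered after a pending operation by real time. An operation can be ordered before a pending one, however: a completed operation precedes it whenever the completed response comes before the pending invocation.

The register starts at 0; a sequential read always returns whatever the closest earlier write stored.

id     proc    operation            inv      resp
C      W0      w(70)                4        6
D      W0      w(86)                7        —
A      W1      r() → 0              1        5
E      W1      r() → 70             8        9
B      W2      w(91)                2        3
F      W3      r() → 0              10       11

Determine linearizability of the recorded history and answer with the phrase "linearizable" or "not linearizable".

cut after 10 events: linearizable; cut after 11 events (F responds, time 11): not linearizable
the 5 completed operations admit 3 real-time orders; each fails the register replay
every completion of the 1 pending operation (D) was checked; none linearizes
e.g. A, B, C, E, F (pending dropped): illegal at step 5, since F r() → 0 cannot apply there
e.g. B, A, C, E, F (pending dropped): illegal at step 2, since A r() → 0 cannot apply there

not linearizable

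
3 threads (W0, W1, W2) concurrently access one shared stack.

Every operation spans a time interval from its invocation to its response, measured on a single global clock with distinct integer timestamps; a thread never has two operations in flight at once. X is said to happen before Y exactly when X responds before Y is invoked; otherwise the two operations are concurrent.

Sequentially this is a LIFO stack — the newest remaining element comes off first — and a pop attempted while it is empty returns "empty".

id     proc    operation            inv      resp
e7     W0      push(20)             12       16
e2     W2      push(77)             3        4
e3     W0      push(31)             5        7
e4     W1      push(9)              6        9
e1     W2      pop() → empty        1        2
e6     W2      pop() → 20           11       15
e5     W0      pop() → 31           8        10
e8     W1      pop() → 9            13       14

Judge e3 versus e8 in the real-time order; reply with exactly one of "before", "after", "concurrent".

before

e3 spans [5,7], e8 spans [13,14]
resp(e3)=7 < inv(e8)=13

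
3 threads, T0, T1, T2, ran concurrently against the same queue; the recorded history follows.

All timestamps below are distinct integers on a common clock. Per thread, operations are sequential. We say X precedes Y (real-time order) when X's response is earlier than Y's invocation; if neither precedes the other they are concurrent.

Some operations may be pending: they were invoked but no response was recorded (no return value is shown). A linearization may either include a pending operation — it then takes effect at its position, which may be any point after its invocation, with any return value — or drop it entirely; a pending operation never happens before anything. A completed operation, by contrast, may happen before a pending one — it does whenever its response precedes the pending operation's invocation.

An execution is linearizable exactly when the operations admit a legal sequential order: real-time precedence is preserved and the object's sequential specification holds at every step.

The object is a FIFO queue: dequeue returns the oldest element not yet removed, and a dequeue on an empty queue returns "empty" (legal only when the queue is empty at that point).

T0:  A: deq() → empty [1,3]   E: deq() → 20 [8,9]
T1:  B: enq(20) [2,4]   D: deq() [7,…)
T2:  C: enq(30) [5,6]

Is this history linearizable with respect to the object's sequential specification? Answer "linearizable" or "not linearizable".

one valid linearization: A, B, C, E
after step 1 (A deq() → empty): queue <>
after step 2 (B enq(20)): queue <20>
after step 3 (C enq(30)): queue <20,30>
after step 4 (E deq() → 20): queue <30>

linearizable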